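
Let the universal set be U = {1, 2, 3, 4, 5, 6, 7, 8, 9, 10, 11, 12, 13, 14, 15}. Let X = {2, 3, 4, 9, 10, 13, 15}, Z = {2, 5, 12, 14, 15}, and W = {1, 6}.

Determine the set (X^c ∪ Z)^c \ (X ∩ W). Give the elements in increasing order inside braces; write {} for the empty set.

{3, 4, 9, 10, 13}

X^c = {1, 5, 6, 7, 8, 11, 12, 14}
X^c ∪ Z = {1, 2, 5, 6, 7, 8, 11, 12, 14, 15}
(X^c ∪ Z)^c = {3, 4, 9, 10, 13}
X ∩ W = {}
(X^c ∪ Z)^c \ (X ∩ W) = {3, 4, 9, 10, 13}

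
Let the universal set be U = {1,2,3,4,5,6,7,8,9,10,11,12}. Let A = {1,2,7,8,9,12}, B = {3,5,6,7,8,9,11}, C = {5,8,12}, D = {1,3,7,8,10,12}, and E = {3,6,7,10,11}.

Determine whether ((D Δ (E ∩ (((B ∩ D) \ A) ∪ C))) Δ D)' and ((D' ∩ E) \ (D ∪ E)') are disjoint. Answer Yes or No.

No

B ∩ D = {3,7,8}
(B ∩ D) \ A = {3}
((B ∩ D) \ A) ∪ C = {3,5,8,12}
E ∩ (((B ∩ D) \ A) ∪ C) = {3}
D Δ (E ∩ (((B ∩ D) \ A) ∪ C)) = {1,7,8,10,12}
(D Δ (E ∩ (((B ∩ D) \ A) ∪ C))) Δ D = {3}
((D Δ (E ∩ (((B ∩ D) \ A) ∪ C))) Δ D)' = {1,2,4,5,6,7,8,9,10,11,12}
D' = {2,4,5,6,9,11}
D' ∩ E = {6,11}
D ∪ E = {1,3,6,7,8,10,11,12}
(D ∪ E)' = {2,4,5,9}
(D' ∩ E) \ (D ∪ E)' = {6,11}
6 lies in both, so they are not disjoint.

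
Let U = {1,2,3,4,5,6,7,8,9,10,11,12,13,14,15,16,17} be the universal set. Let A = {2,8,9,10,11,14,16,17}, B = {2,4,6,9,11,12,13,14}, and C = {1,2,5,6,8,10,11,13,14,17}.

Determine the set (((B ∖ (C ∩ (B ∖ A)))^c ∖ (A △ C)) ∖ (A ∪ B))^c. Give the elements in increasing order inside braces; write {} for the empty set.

{1,2,4,5,6,8,9,10,11,12,13,14,16,17}

B ∖ A = {4,6,12,13}
C ∩ (B ∖ A) = {6,13}
B ∖ (C ∩ (B ∖ A)) = {2,4,9,11,12,14}
(B ∖ (C ∩ (B ∖ A)))^c = {1,3,5,6,7,8,10,13,15,16,17}
A △ C = {1,5,6,9,13,16}
(B ∖ (C ∩ (B ∖ A)))^c ∖ (A △ C) = {3,7,8,10,15,17}
A ∪ B = {2,4,6,8,9,10,11,12,13,14,16,17}
((B ∖ (C ∩ (B ∖ A)))^c ∖ (A △ C)) ∖ (A ∪ B) = {3,7,15}
(((B ∖ (C ∩ (B ∖ A)))^c ∖ (A △ C)) ∖ (A ∪ B))^c = {1,2,4,5,6,8,9,10,11,12,13,14,16,17}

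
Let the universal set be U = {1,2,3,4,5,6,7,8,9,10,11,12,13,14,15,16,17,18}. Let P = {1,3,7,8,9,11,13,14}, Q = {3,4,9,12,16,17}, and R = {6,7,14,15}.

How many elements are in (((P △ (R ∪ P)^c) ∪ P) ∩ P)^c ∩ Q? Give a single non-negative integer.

4

R ∪ P = {1,3,6,7,8,9,11,13,14,15}
(R ∪ P)^c = {2,4,5,10,12,16,17,18}
P △ (R ∪ P)^c = {1,2,3,4,5,7,8,9,10,11,12,13,14,16,17,18}
(P △ (R ∪ P)^c) ∪ P = {1,2,3,4,5,7,8,9,10,11,12,13,14,16,17,18}
((P △ (R ∪ P)^c) ∪ P) ∩ P = {1,3,7,8,9,11,13,14}
(((P △ (R ∪ P)^c) ∪ P) ∩ P)^c = {2,4,5,6,10,12,15,16,17,18}
(((P △ (R ∪ P)^c) ∪ P) ∩ P)^c ∩ Q = {4,12,16,17}
|(((P △ (R ∪ P)^c) ∪ P) ∩ P)^c ∩ Q| = 4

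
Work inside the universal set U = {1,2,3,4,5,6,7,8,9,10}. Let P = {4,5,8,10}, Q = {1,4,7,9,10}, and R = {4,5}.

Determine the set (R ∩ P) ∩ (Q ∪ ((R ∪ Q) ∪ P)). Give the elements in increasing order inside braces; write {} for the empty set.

R ∩ P = {4,5}
R ∪ Q = {1,4,5,7,9,10}
(R ∪ Q) ∪ P = {1,4,5,7,8,9,10}
Q ∪ ((R ∪ Q) ∪ P) = {1,4,5,7,8,9,10}
(R ∩ P) ∩ (Q ∪ ((R ∪ Q) ∪ P)) = {4,5}

{4,5}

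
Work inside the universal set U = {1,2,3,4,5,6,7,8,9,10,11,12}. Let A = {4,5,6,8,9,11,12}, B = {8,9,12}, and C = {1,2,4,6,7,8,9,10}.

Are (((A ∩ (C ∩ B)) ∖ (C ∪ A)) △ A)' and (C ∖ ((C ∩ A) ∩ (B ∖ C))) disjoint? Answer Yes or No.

C ∩ B = {8,9}
A ∩ (C ∩ B) = {8,9}
C ∪ A = {1,2,4,5,6,7,8,9,10,11,12}
(A ∩ (C ∩ B)) ∖ (C ∪ A) = {}
((A ∩ (C ∩ B)) ∖ (C ∪ A)) △ A = {4,5,6,8,9,11,12}
(((A ∩ (C ∩ B)) ∖ (C ∪ A)) △ A)' = {1,2,3,7,10}
C ∩ A = {4,6,8,9}
B ∖ C = {12}
(C ∩ A) ∩ (B ∖ C) = {}
C ∖ ((C ∩ A) ∩ (B ∖ C)) = {1,2,4,6,7,8,9,10}
1 lies in both, so they are not disjoint.

No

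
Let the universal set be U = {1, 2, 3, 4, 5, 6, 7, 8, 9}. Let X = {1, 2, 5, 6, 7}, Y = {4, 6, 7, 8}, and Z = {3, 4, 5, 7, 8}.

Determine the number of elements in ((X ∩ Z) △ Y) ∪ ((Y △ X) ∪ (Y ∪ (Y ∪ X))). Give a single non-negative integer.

7

X ∩ Z = {5, 7}
(X ∩ Z) △ Y = {4, 5, 6, 8}
Y △ X = {1, 2, 4, 5, 8}
Y ∪ X = {1, 2, 4, 5, 6, 7, 8}
Y ∪ (Y ∪ X) = {1, 2, 4, 5, 6, 7, 8}
(Y △ X) ∪ (Y ∪ (Y ∪ X)) = {1, 2, 4, 5, 6, 7, 8}
((X ∩ Z) △ Y) ∪ ((Y △ X) ∪ (Y ∪ (Y ∪ X))) = {1, 2, 4, 5, 6, 7, 8}
|((X ∩ Z) △ Y) ∪ ((Y △ X) ∪ (Y ∪ (Y ∪ X)))| = 7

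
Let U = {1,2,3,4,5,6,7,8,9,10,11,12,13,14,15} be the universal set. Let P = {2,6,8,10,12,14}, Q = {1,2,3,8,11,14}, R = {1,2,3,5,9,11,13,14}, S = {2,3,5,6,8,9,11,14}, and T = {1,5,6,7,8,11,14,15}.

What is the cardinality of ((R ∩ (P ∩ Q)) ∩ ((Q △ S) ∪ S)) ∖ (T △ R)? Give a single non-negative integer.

1

P ∩ Q = {2,8,14}
R ∩ (P ∩ Q) = {2,14}
Q △ S = {1,5,6,9}
(Q △ S) ∪ S = {1,2,3,5,6,8,9,11,14}
(R ∩ (P ∩ Q)) ∩ ((Q △ S) ∪ S) = {2,14}
T △ R = {2,3,6,7,8,9,13,15}
((R ∩ (P ∩ Q)) ∩ ((Q △ S) ∪ S)) ∖ (T △ R) = {14}
|((R ∩ (P ∩ Q)) ∩ ((Q △ S) ∪ S)) ∖ (T △ R)| = 1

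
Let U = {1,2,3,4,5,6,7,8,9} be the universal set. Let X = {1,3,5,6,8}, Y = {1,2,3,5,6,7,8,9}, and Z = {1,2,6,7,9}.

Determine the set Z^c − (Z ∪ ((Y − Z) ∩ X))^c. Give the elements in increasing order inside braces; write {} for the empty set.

Z^c = {3,4,5,8}
Y − Z = {3,5,8}
(Y − Z) ∩ X = {3,5,8}
Z ∪ ((Y − Z) ∩ X) = {1,2,3,5,6,7,8,9}
(Z ∪ ((Y − Z) ∩ X))^c = {4}
Z^c − (Z ∪ ((Y − Z) ∩ X))^c = {3,5,8}

{3,5,8}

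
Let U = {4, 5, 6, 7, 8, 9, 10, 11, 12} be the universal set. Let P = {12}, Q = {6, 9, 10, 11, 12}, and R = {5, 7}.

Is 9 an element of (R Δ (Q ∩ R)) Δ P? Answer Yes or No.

No

9 ∈ Q and 9 ∉ R, so 9 ∉ Q ∩ R
9 ∉ R and 9 ∉ (Q ∩ R), so 9 ∉ R Δ (Q ∩ R)
9 ∉ (R Δ (Q ∩ R)) and 9 ∉ P, so 9 ∉ (R Δ (Q ∩ R)) Δ P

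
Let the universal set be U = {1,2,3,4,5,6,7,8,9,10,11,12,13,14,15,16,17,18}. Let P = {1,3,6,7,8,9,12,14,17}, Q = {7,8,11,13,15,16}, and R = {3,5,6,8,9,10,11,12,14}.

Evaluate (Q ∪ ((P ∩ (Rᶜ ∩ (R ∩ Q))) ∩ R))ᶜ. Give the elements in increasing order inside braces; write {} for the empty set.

{1,2,3,4,5,6,9,10,12,14,17,18}

Rᶜ = {1,2,4,7,13,15,16,17,18}
R ∩ Q = {8,11}
Rᶜ ∩ (R ∩ Q) = {}
P ∩ (Rᶜ ∩ (R ∩ Q)) = {}
(P ∩ (Rᶜ ∩ (R ∩ Q))) ∩ R = {}
Q ∪ ((P ∩ (Rᶜ ∩ (R ∩ Q))) ∩ R) = {7,8,11,13,15,16}
(Q ∪ ((P ∩ (Rᶜ ∩ (R ∩ Q))) ∩ R))ᶜ = {1,2,3,4,5,6,9,10,12,14,17,18}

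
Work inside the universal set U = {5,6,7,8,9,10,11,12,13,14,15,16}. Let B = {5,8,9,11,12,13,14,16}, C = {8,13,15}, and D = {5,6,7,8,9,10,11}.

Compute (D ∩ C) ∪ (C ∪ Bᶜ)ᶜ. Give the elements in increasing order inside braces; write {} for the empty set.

{5,8,9,11,12,14,16}

D ∩ C = {8}
Bᶜ = {6,7,10,15}
C ∪ Bᶜ = {6,7,8,10,13,15}
(C ∪ Bᶜ)ᶜ = {5,9,11,12,14,16}
(D ∩ C) ∪ (C ∪ Bᶜ)ᶜ = {5,8,9,11,12,14,16}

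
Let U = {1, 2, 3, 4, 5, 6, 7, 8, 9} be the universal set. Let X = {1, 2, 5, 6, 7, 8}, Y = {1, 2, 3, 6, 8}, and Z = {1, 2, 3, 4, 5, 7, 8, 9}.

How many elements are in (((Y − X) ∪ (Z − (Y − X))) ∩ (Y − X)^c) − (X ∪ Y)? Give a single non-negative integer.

Y − X = {3}
Z − (Y − X) = {1, 2, 4, 5, 7, 8, 9}
(Y − X) ∪ (Z − (Y − X)) = {1, 2, 3, 4, 5, 7, 8, 9}
(Y − X)^c = {1, 2, 4, 5, 6, 7, 8, 9}
((Y − X) ∪ (Z − (Y − X))) ∩ (Y − X)^c = {1, 2, 4, 5, 7, 8, 9}
X ∪ Y = {1, 2, 3, 5, 6, 7, 8}
(((Y − X) ∪ (Z − (Y − X))) ∩ (Y − X)^c) − (X ∪ Y) = {4, 9}
|(((Y − X) ∪ (Z − (Y − X))) ∩ (Y − X)^c) − (X ∪ Y)| = 2

2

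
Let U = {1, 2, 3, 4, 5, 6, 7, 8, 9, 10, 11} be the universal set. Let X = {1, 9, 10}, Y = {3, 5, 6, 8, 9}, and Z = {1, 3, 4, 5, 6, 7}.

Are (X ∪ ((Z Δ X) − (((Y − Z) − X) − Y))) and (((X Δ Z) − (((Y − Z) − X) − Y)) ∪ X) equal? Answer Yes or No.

Yes

Z Δ X = {3, 4, 5, 6, 7, 9, 10}
Y − Z = {8, 9}
(Y − Z) − X = {8}
((Y − Z) − X) − Y = {}
(Z Δ X) − (((Y − Z) − X) − Y) = {3, 4, 5, 6, 7, 9, 10}
X ∪ ((Z Δ X) − (((Y − Z) − X) − Y)) = {1, 3, 4, 5, 6, 7, 9, 10}
X Δ Z = {3, 4, 5, 6, 7, 9, 10}
(X Δ Z) − (((Y − Z) − X) − Y) = {3, 4, 5, 6, 7, 9, 10}
((X Δ Z) − (((Y − Z) − X) − Y)) ∪ X = {1, 3, 4, 5, 6, 7, 9, 10}
Both equal {1, 3, 4, 5, 6, 7, 9, 10}, so X ∪ ((Z Δ X) − (((Y − Z) − X) − Y)) = ((X Δ Z) − (((Y − Z) − X) − Y)) ∪ X.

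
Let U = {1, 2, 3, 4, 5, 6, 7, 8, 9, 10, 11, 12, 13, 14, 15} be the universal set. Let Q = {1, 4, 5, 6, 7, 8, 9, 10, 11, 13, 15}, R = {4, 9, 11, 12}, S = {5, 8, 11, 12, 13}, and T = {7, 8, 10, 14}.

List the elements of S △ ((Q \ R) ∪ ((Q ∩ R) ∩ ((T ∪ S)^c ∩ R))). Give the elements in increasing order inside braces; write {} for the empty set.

Q \ R = {1, 5, 6, 7, 8, 10, 13, 15}
Q ∩ R = {4, 9, 11}
T ∪ S = {5, 7, 8, 10, 11, 12, 13, 14}
(T ∪ S)^c = {1, 2, 3, 4, 6, 9, 15}
(T ∪ S)^c ∩ R = {4, 9}
(Q ∩ R) ∩ ((T ∪ S)^c ∩ R) = {4, 9}
(Q \ R) ∪ ((Q ∩ R) ∩ ((T ∪ S)^c ∩ R)) = {1, 4, 5, 6, 7, 8, 9, 10, 13, 15}
S △ ((Q \ R) ∪ ((Q ∩ R) ∩ ((T ∪ S)^c ∩ R))) = {1, 4, 6, 7, 9, 10, 11, 12, 15}

{1, 4, 6, 7, 9, 10, 11, 12, 15}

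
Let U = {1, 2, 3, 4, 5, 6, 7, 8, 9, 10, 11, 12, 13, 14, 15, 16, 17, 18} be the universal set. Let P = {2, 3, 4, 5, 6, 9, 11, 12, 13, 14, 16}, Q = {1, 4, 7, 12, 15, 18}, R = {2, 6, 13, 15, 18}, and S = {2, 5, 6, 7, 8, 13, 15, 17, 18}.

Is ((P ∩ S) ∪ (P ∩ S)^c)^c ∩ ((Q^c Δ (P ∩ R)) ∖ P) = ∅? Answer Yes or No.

P ∩ S = {2, 5, 6, 13}
(P ∩ S)^c = {1, 3, 4, 7, 8, 9, 10, 11, 12, 14, 15, 16, 17, 18}
(P ∩ S) ∪ (P ∩ S)^c = {1, 2, 3, 4, 5, 6, 7, 8, 9, 10, 11, 12, 13, 14, 15, 16, 17, 18}
((P ∩ S) ∪ (P ∩ S)^c)^c = {}
Q^c = {2, 3, 5, 6, 8, 9, 10, 11, 13, 14, 16, 17}
P ∩ R = {2, 6, 13}
Q^c Δ (P ∩ R) = {3, 5, 8, 9, 10, 11, 14, 16, 17}
(Q^c Δ (P ∩ R)) ∖ P = {8, 10, 17}
{} and {8, 10, 17} share no elements.

Yes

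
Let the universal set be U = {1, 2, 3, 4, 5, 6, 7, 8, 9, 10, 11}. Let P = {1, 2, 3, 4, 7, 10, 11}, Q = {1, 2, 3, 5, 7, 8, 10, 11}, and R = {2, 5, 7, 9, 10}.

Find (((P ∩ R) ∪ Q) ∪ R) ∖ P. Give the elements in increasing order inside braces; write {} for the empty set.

{5, 8, 9}

P ∩ R = {2, 7, 10}
(P ∩ R) ∪ Q = {1, 2, 3, 5, 7, 8, 10, 11}
((P ∩ R) ∪ Q) ∪ R = {1, 2, 3, 5, 7, 8, 9, 10, 11}
(((P ∩ R) ∪ Q) ∪ R) ∖ P = {5, 8, 9}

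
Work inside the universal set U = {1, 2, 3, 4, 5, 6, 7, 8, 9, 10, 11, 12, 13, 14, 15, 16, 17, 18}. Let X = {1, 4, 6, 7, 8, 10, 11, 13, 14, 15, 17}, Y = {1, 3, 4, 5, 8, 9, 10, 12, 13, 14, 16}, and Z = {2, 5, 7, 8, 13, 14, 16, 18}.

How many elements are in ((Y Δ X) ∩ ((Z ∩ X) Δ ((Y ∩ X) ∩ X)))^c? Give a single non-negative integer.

Y Δ X = {3, 5, 6, 7, 9, 11, 12, 15, 16, 17}
Z ∩ X = {7, 8, 13, 14}
Y ∩ X = {1, 4, 8, 10, 13, 14}
(Y ∩ X) ∩ X = {1, 4, 8, 10, 13, 14}
(Z ∩ X) Δ ((Y ∩ X) ∩ X) = {1, 4, 7, 10}
(Y Δ X) ∩ ((Z ∩ X) Δ ((Y ∩ X) ∩ X)) = {7}
((Y Δ X) ∩ ((Z ∩ X) Δ ((Y ∩ X) ∩ X)))^c = {1, 2, 3, 4, 5, 6, 8, 9, 10, 11, 12, 13, 14, 15, 16, 17, 18}
|((Y Δ X) ∩ ((Z ∩ X) Δ ((Y ∩ X) ∩ X)))^c| = 17

17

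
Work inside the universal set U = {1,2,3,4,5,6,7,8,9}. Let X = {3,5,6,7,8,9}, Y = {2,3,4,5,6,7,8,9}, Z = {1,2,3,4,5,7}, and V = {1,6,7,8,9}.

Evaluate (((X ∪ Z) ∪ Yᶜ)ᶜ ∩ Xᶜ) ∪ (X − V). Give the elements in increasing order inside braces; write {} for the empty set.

X ∪ Z = {1,2,3,4,5,6,7,8,9}
Yᶜ = {1}
(X ∪ Z) ∪ Yᶜ = {1,2,3,4,5,6,7,8,9}
((X ∪ Z) ∪ Yᶜ)ᶜ = {}
Xᶜ = {1,2,4}
((X ∪ Z) ∪ Yᶜ)ᶜ ∩ Xᶜ = {}
X − V = {3,5}
(((X ∪ Z) ∪ Yᶜ)ᶜ ∩ Xᶜ) ∪ (X − V) = {3,5}

{3,5}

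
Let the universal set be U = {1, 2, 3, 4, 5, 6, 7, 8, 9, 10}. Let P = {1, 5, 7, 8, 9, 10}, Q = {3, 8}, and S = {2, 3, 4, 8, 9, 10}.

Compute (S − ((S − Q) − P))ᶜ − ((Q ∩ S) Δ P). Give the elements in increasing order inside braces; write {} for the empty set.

{2, 4, 6}

S − Q = {2, 4, 9, 10}
(S − Q) − P = {2, 4}
S − ((S − Q) − P) = {3, 8, 9, 10}
(S − ((S − Q) − P))ᶜ = {1, 2, 4, 5, 6, 7}
Q ∩ S = {3, 8}
(Q ∩ S) Δ P = {1, 3, 5, 7, 9, 10}
(S − ((S − Q) − P))ᶜ − ((Q ∩ S) Δ P) = {2, 4, 6}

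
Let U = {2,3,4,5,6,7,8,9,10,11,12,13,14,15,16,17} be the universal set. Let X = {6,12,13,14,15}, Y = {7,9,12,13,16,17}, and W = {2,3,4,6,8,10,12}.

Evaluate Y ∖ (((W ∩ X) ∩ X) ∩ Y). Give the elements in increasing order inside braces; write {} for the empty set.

W ∩ X = {6,12}
(W ∩ X) ∩ X = {6,12}
((W ∩ X) ∩ X) ∩ Y = {12}
Y ∖ (((W ∩ X) ∩ X) ∩ Y) = {7,9,13,16,17}

{7,9,13,16,17}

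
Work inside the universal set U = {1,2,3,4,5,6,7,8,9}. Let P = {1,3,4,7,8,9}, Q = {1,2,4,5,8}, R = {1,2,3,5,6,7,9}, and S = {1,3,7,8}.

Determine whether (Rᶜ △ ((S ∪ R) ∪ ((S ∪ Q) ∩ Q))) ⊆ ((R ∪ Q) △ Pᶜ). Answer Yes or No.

Rᶜ = {4,8}
S ∪ R = {1,2,3,5,6,7,8,9}
S ∪ Q = {1,2,3,4,5,7,8}
(S ∪ Q) ∩ Q = {1,2,4,5,8}
(S ∪ R) ∪ ((S ∪ Q) ∩ Q) = {1,2,3,4,5,6,7,8,9}
Rᶜ △ ((S ∪ R) ∪ ((S ∪ Q) ∩ Q)) = {1,2,3,5,6,7,9}
R ∪ Q = {1,2,3,4,5,6,7,8,9}
Pᶜ = {2,5,6}
(R ∪ Q) △ Pᶜ = {1,3,4,7,8,9}
2 ∈ Rᶜ △ ((S ∪ R) ∪ ((S ∪ Q) ∩ Q)) but 2 ∉ (R ∪ Q) △ Pᶜ, so the inclusion fails.

No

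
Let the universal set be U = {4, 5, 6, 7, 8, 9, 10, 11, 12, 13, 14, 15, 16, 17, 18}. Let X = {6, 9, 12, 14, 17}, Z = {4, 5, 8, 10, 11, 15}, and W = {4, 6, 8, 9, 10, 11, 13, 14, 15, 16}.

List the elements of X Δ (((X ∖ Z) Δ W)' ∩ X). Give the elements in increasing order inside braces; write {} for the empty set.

X ∖ Z = {6, 9, 12, 14, 17}
(X ∖ Z) Δ W = {4, 8, 10, 11, 12, 13, 15, 16, 17}
((X ∖ Z) Δ W)' = {5, 6, 7, 9, 14, 18}
((X ∖ Z) Δ W)' ∩ X = {6, 9, 14}
X Δ (((X ∖ Z) Δ W)' ∩ X) = {12, 17}

{12, 17}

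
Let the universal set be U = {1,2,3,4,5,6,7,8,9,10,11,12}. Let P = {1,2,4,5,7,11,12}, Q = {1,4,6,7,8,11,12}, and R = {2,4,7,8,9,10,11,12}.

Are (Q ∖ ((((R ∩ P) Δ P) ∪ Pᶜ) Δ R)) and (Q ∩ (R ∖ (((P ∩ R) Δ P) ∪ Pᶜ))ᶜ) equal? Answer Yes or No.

No

R ∩ P = {2,4,7,11,12}
(R ∩ P) Δ P = {1,5}
Pᶜ = {3,6,8,9,10}
((R ∩ P) Δ P) ∪ Pᶜ = {1,3,5,6,8,9,10}
(((R ∩ P) Δ P) ∪ Pᶜ) Δ R = {1,2,3,4,5,6,7,11,12}
Q ∖ ((((R ∩ P) Δ P) ∪ Pᶜ) Δ R) = {8}
P ∩ R = {2,4,7,11,12}
(P ∩ R) Δ P = {1,5}
((P ∩ R) Δ P) ∪ Pᶜ = {1,3,5,6,8,9,10}
R ∖ (((P ∩ R) Δ P) ∪ Pᶜ) = {2,4,7,11,12}
(R ∖ (((P ∩ R) Δ P) ∪ Pᶜ))ᶜ = {1,3,5,6,8,9,10}
Q ∩ (R ∖ (((P ∩ R) Δ P) ∪ Pᶜ))ᶜ = {1,6,8}
1 ∈ Q ∩ (R ∖ (((P ∩ R) Δ P) ∪ Pᶜ))ᶜ but 1 ∉ Q ∖ ((((R ∩ P) Δ P) ∪ Pᶜ) Δ R), so they differ.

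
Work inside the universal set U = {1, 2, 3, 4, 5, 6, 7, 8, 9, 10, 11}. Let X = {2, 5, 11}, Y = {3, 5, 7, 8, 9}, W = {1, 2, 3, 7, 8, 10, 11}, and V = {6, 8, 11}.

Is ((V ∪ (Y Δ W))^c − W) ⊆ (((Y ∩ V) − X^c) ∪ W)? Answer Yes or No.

No

Y Δ W = {1, 2, 5, 9, 10, 11}
V ∪ (Y Δ W) = {1, 2, 5, 6, 8, 9, 10, 11}
(V ∪ (Y Δ W))^c = {3, 4, 7}
(V ∪ (Y Δ W))^c − W = {4}
Y ∩ V = {8}
X^c = {1, 3, 4, 6, 7, 8, 9, 10}
(Y ∩ V) − X^c = {}
((Y ∩ V) − X^c) ∪ W = {1, 2, 3, 7, 8, 10, 11}
4 ∈ (V ∪ (Y Δ W))^c − W but 4 ∉ ((Y ∩ V) − X^c) ∪ W, so the inclusion fails.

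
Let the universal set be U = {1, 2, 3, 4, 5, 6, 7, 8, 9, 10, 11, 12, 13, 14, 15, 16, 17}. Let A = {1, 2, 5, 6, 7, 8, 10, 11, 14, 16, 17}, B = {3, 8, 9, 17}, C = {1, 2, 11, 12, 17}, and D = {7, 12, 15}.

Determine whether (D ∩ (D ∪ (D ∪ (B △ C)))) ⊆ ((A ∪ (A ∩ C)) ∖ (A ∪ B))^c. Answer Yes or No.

B △ C = {1, 2, 3, 8, 9, 11, 12}
D ∪ (B △ C) = {1, 2, 3, 7, 8, 9, 11, 12, 15}
D ∪ (D ∪ (B △ C)) = {1, 2, 3, 7, 8, 9, 11, 12, 15}
D ∩ (D ∪ (D ∪ (B △ C))) = {7, 12, 15}
A ∩ C = {1, 2, 11, 17}
A ∪ (A ∩ C) = {1, 2, 5, 6, 7, 8, 10, 11, 14, 16, 17}
A ∪ B = {1, 2, 3, 5, 6, 7, 8, 9, 10, 11, 14, 16, 17}
(A ∪ (A ∩ C)) ∖ (A ∪ B) = {}
((A ∪ (A ∩ C)) ∖ (A ∪ B))^c = {1, 2, 3, 4, 5, 6, 7, 8, 9, 10, 11, 12, 13, 14, 15, 16, 17}
Every element of {7, 12, 15} is in {1, 2, 3, 4, 5, 6, 7, 8, 9, 10, 11, 12, 13, 14, 15, 16, 17}, so D ∩ (D ∪ (D ∪ (B △ C))) ⊆ ((A ∪ (A ∩ C)) ∖ (A ∪ B))^c.

Yes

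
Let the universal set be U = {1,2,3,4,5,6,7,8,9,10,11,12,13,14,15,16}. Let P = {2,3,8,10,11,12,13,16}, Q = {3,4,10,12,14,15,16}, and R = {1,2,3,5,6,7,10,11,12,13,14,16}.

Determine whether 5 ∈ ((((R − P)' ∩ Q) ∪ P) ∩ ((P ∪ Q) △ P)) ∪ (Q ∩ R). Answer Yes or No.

No

5 ∈ R and 5 ∉ P, so 5 ∈ R − P
5 ∉ (R − P)' since 5 ∈ (R − P)
5 ∉ (R − P)' and 5 ∉ Q, so 5 ∉ (R − P)' ∩ Q
5 ∉ ((R − P)' ∩ Q) and 5 ∉ P, so 5 ∉ ((R − P)' ∩ Q) ∪ P
5 ∉ P and 5 ∉ Q, so 5 ∉ P ∪ Q
5 ∉ (P ∪ Q) and 5 ∉ P, so 5 ∉ (P ∪ Q) △ P
5 ∉ (((R − P)' ∩ Q) ∪ P) and 5 ∉ ((P ∪ Q) △ P), so 5 ∉ (((R − P)' ∩ Q) ∪ P) ∩ ((P ∪ Q) △ P)
5 ∉ Q and 5 ∈ R, so 5 ∉ Q ∩ R
5 ∉ ((((R − P)' ∩ Q) ∪ P) ∩ ((P ∪ Q) △ P)) and 5 ∉ (Q ∩ R), so 5 ∉ ((((R − P)' ∩ Q) ∪ P) ∩ ((P ∪ Q) △ P)) ∪ (Q ∩ R)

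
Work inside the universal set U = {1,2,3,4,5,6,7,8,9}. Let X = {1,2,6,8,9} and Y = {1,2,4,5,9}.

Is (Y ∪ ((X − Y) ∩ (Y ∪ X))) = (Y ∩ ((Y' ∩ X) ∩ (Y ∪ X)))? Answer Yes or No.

X − Y = {6,8}
Y ∪ X = {1,2,4,5,6,8,9}
(X − Y) ∩ (Y ∪ X) = {6,8}
Y ∪ ((X − Y) ∩ (Y ∪ X)) = {1,2,4,5,6,8,9}
Y' = {3,6,7,8}
Y' ∩ X = {6,8}
(Y' ∩ X) ∩ (Y ∪ X) = {6,8}
Y ∩ ((Y' ∩ X) ∩ (Y ∪ X)) = {}
1 ∈ Y ∪ ((X − Y) ∩ (Y ∪ X)) but 1 ∉ Y ∩ ((Y' ∩ X) ∩ (Y ∪ X)), so they differ.

No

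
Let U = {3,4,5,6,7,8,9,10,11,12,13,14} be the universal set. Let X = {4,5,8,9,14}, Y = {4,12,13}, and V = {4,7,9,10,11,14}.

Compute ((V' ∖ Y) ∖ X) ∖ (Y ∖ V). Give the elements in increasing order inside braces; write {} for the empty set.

V' = {3,5,6,8,12,13}
V' ∖ Y = {3,5,6,8}
(V' ∖ Y) ∖ X = {3,6}
Y ∖ V = {12,13}
((V' ∖ Y) ∖ X) ∖ (Y ∖ V) = {3,6}

{3,6}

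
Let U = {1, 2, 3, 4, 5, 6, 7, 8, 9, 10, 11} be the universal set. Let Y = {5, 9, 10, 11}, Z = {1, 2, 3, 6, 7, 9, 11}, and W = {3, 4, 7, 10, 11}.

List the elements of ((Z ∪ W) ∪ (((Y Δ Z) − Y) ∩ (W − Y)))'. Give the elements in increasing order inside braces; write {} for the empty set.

{5, 8}

Z ∪ W = {1, 2, 3, 4, 6, 7, 9, 10, 11}
Y Δ Z = {1, 2, 3, 5, 6, 7, 10}
(Y Δ Z) − Y = {1, 2, 3, 6, 7}
W − Y = {3, 4, 7}
((Y Δ Z) − Y) ∩ (W − Y) = {3, 7}
(Z ∪ W) ∪ (((Y Δ Z) − Y) ∩ (W − Y)) = {1, 2, 3, 4, 6, 7, 9, 10, 11}
((Z ∪ W) ∪ (((Y Δ Z) − Y) ∩ (W − Y)))' = {5, 8}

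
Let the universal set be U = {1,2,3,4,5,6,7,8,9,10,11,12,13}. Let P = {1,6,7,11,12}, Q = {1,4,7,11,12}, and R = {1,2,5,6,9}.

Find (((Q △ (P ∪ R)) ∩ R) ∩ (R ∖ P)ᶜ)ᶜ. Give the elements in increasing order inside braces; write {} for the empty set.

P ∪ R = {1,2,5,6,7,9,11,12}
Q △ (P ∪ R) = {2,4,5,6,9}
(Q △ (P ∪ R)) ∩ R = {2,5,6,9}
R ∖ P = {2,5,9}
(R ∖ P)ᶜ = {1,3,4,6,7,8,10,11,12,13}
((Q △ (P ∪ R)) ∩ R) ∩ (R ∖ P)ᶜ = {6}
(((Q △ (P ∪ R)) ∩ R) ∩ (R ∖ P)ᶜ)ᶜ = {1,2,3,4,5,7,8,9,10,11,12,13}

{1,2,3,4,5,7,8,9,10,11,12,13}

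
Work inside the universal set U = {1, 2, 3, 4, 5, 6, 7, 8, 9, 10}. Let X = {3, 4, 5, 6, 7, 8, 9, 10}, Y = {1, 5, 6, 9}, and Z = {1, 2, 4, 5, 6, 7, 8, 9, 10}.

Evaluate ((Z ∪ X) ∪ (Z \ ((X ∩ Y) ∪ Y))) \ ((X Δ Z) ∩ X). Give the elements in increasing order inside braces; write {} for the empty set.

{1, 2, 4, 5, 6, 7, 8, 9, 10}

Z ∪ X = {1, 2, 3, 4, 5, 6, 7, 8, 9, 10}
X ∩ Y = {5, 6, 9}
(X ∩ Y) ∪ Y = {1, 5, 6, 9}
Z \ ((X ∩ Y) ∪ Y) = {2, 4, 7, 8, 10}
(Z ∪ X) ∪ (Z \ ((X ∩ Y) ∪ Y)) = {1, 2, 3, 4, 5, 6, 7, 8, 9, 10}
X Δ Z = {1, 2, 3}
(X Δ Z) ∩ X = {3}
((Z ∪ X) ∪ (Z \ ((X ∩ Y) ∪ Y))) \ ((X Δ Z) ∩ X) = {1, 2, 4, 5, 6, 7, 8, 9, 10}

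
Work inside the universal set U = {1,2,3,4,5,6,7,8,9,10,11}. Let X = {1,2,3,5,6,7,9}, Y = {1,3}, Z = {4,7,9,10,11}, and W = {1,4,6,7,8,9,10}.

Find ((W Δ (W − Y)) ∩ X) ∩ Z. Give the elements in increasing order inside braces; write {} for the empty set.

{}

W − Y = {4,6,7,8,9,10}
W Δ (W − Y) = {1}
(W Δ (W − Y)) ∩ X = {1}
((W Δ (W − Y)) ∩ X) ∩ Z = {}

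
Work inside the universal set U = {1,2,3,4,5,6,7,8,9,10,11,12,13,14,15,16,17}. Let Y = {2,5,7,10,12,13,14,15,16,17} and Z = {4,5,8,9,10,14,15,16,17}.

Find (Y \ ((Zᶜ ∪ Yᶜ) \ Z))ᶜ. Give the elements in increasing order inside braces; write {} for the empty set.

Zᶜ = {1,2,3,6,7,11,12,13}
Yᶜ = {1,3,4,6,8,9,11}
Zᶜ ∪ Yᶜ = {1,2,3,4,6,7,8,9,11,12,13}
(Zᶜ ∪ Yᶜ) \ Z = {1,2,3,6,7,11,12,13}
Y \ ((Zᶜ ∪ Yᶜ) \ Z) = {5,10,14,15,16,17}
(Y \ ((Zᶜ ∪ Yᶜ) \ Z))ᶜ = {1,2,3,4,6,7,8,9,11,12,13}

{1,2,3,4,6,7,8,9,11,12,13}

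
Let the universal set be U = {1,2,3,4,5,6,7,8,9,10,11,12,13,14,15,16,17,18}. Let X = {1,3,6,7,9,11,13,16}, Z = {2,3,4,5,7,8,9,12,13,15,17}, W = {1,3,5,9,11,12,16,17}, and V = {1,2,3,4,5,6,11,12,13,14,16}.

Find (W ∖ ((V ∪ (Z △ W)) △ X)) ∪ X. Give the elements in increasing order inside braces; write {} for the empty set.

{1,3,6,7,9,11,13,16,17}

Z △ W = {1,2,4,7,8,11,13,15,16}
V ∪ (Z △ W) = {1,2,3,4,5,6,7,8,11,12,13,14,15,16}
(V ∪ (Z △ W)) △ X = {2,4,5,8,9,12,14,15}
W ∖ ((V ∪ (Z △ W)) △ X) = {1,3,11,16,17}
(W ∖ ((V ∪ (Z △ W)) △ X)) ∪ X = {1,3,6,7,9,11,13,16,17}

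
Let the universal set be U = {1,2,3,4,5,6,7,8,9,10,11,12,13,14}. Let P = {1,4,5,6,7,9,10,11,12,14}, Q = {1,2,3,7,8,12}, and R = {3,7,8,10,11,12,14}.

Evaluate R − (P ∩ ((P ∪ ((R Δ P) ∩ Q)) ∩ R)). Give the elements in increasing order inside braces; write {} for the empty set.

{3,8}

R Δ P = {1,3,4,5,6,8,9}
(R Δ P) ∩ Q = {1,3,8}
P ∪ ((R Δ P) ∩ Q) = {1,3,4,5,6,7,8,9,10,11,12,14}
(P ∪ ((R Δ P) ∩ Q)) ∩ R = {3,7,8,10,11,12,14}
P ∩ ((P ∪ ((R Δ P) ∩ Q)) ∩ R) = {7,10,11,12,14}
R − (P ∩ ((P ∪ ((R Δ P) ∩ Q)) ∩ R)) = {3,8}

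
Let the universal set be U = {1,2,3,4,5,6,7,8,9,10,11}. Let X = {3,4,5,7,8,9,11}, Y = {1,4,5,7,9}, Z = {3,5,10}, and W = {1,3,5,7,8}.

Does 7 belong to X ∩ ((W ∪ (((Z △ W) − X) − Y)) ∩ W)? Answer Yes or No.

7 ∉ Z and 7 ∈ W, so 7 ∈ Z △ W
7 ∈ (Z △ W) and 7 ∈ X, so 7 ∉ (Z △ W) − X
7 ∉ ((Z △ W) − X) and 7 ∈ Y, so 7 ∉ ((Z △ W) − X) − Y
7 ∈ W and 7 ∉ (((Z △ W) − X) − Y), so 7 ∈ W ∪ (((Z △ W) − X) − Y)
7 ∈ (W ∪ (((Z △ W) − X) − Y)) and 7 ∈ W, so 7 ∈ (W ∪ (((Z △ W) − X) − Y)) ∩ W
7 ∈ X and 7 ∈ ((W ∪ (((Z △ W) − X) − Y)) ∩ W), so 7 ∈ X ∩ ((W ∪ (((Z △ W) − X) − Y)) ∩ W)

Yes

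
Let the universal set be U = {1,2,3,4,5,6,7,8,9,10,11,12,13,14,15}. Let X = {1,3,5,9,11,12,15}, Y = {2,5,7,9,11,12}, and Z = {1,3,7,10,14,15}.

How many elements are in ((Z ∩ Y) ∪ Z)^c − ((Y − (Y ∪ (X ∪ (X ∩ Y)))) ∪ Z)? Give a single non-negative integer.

9

Z ∩ Y = {7}
(Z ∩ Y) ∪ Z = {1,3,7,10,14,15}
((Z ∩ Y) ∪ Z)^c = {2,4,5,6,8,9,11,12,13}
X ∩ Y = {5,9,11,12}
X ∪ (X ∩ Y) = {1,3,5,9,11,12,15}
Y ∪ (X ∪ (X ∩ Y)) = {1,2,3,5,7,9,11,12,15}
Y − (Y ∪ (X ∪ (X ∩ Y))) = {}
(Y − (Y ∪ (X ∪ (X ∩ Y)))) ∪ Z = {1,3,7,10,14,15}
((Z ∩ Y) ∪ Z)^c − ((Y − (Y ∪ (X ∪ (X ∩ Y)))) ∪ Z) = {2,4,5,6,8,9,11,12,13}
|((Z ∩ Y) ∪ Z)^c − ((Y − (Y ∪ (X ∪ (X ∩ Y)))) ∪ Z)| = 9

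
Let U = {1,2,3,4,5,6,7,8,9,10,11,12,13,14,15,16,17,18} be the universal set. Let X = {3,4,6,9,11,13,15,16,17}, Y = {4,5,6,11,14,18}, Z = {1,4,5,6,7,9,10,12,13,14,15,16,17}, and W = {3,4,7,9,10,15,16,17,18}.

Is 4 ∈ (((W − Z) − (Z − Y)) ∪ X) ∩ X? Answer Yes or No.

Yes

4 ∈ W and 4 ∈ Z, so 4 ∉ W − Z
4 ∈ Z and 4 ∈ Y, so 4 ∉ Z − Y
4 ∉ (W − Z) and 4 ∉ (Z − Y), so 4 ∉ (W − Z) − (Z − Y)
4 ∉ ((W − Z) − (Z − Y)) and 4 ∈ X, so 4 ∈ ((W − Z) − (Z − Y)) ∪ X
4 ∈ (((W − Z) − (Z − Y)) ∪ X) and 4 ∈ X, so 4 ∈ (((W − Z) − (Z − Y)) ∪ X) ∩ X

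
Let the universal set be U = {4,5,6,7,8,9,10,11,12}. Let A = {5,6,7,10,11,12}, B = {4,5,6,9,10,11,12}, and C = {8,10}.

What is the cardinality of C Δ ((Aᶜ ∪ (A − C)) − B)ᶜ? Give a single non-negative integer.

Aᶜ = {4,8,9}
A − C = {5,6,7,11,12}
Aᶜ ∪ (A − C) = {4,5,6,7,8,9,11,12}
(Aᶜ ∪ (A − C)) − B = {7,8}
((Aᶜ ∪ (A − C)) − B)ᶜ = {4,5,6,9,10,11,12}
C Δ ((Aᶜ ∪ (A − C)) − B)ᶜ = {4,5,6,8,9,11,12}
|C Δ ((Aᶜ ∪ (A − C)) − B)ᶜ| = 7

7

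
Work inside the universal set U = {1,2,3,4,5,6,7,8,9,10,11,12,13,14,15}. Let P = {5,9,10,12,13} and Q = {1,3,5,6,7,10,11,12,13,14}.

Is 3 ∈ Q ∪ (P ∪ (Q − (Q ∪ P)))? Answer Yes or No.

Yes

3 ∈ Q and 3 ∉ P, so 3 ∈ Q ∪ P
3 ∈ Q and 3 ∈ (Q ∪ P), so 3 ∉ Q − (Q ∪ P)
3 ∉ P and 3 ∉ (Q − (Q ∪ P)), so 3 ∉ P ∪ (Q − (Q ∪ P))
3 ∈ Q and 3 ∉ (P ∪ (Q − (Q ∪ P))), so 3 ∈ Q ∪ (P ∪ (Q − (Q ∪ P)))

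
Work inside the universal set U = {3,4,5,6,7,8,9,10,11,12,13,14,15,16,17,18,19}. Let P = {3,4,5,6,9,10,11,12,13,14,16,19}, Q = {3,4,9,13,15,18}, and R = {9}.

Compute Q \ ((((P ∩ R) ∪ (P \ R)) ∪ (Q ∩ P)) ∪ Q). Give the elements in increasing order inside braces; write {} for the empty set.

{}

P ∩ R = {9}
P \ R = {3,4,5,6,10,11,12,13,14,16,19}
(P ∩ R) ∪ (P \ R) = {3,4,5,6,9,10,11,12,13,14,16,19}
Q ∩ P = {3,4,9,13}
((P ∩ R) ∪ (P \ R)) ∪ (Q ∩ P) = {3,4,5,6,9,10,11,12,13,14,16,19}
(((P ∩ R) ∪ (P \ R)) ∪ (Q ∩ P)) ∪ Q = {3,4,5,6,9,10,11,12,13,14,15,16,18,19}
Q \ ((((P ∩ R) ∪ (P \ R)) ∪ (Q ∩ P)) ∪ Q) = {}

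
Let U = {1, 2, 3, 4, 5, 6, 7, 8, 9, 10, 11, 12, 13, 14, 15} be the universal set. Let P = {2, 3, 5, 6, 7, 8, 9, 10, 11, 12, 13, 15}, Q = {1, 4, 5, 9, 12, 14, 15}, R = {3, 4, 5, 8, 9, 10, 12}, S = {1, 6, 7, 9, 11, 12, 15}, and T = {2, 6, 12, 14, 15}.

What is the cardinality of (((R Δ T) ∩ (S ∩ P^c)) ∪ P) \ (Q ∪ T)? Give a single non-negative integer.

6

R Δ T = {2, 3, 4, 5, 6, 8, 9, 10, 14, 15}
P^c = {1, 4, 14}
S ∩ P^c = {1}
(R Δ T) ∩ (S ∩ P^c) = {}
((R Δ T) ∩ (S ∩ P^c)) ∪ P = {2, 3, 5, 6, 7, 8, 9, 10, 11, 12, 13, 15}
Q ∪ T = {1, 2, 4, 5, 6, 9, 12, 14, 15}
(((R Δ T) ∩ (S ∩ P^c)) ∪ P) \ (Q ∪ T) = {3, 7, 8, 10, 11, 13}
|(((R Δ T) ∩ (S ∩ P^c)) ∪ P) \ (Q ∪ T)| = 6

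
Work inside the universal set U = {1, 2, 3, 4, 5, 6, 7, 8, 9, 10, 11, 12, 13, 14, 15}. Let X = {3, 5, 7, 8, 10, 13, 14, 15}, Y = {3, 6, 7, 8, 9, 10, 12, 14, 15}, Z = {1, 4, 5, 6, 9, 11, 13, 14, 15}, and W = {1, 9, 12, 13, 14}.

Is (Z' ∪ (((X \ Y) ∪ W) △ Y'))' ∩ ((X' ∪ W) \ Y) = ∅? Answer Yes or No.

Z' = {2, 3, 7, 8, 10, 12}
X \ Y = {5, 13}
(X \ Y) ∪ W = {1, 5, 9, 12, 13, 14}
Y' = {1, 2, 4, 5, 11, 13}
((X \ Y) ∪ W) △ Y' = {2, 4, 9, 11, 12, 14}
Z' ∪ (((X \ Y) ∪ W) △ Y') = {2, 3, 4, 7, 8, 9, 10, 11, 12, 14}
(Z' ∪ (((X \ Y) ∪ W) △ Y'))' = {1, 5, 6, 13, 15}
X' = {1, 2, 4, 6, 9, 11, 12}
X' ∪ W = {1, 2, 4, 6, 9, 11, 12, 13, 14}
(X' ∪ W) \ Y = {1, 2, 4, 11, 13}
1 lies in both, so they are not disjoint.

No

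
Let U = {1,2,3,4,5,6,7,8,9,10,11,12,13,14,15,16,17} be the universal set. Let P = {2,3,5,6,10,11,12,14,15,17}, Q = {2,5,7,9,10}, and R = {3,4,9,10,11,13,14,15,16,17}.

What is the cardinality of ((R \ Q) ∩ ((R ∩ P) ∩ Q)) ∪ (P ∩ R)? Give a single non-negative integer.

R \ Q = {3,4,11,13,14,15,16,17}
R ∩ P = {3,10,11,14,15,17}
(R ∩ P) ∩ Q = {10}
(R \ Q) ∩ ((R ∩ P) ∩ Q) = {}
P ∩ R = {3,10,11,14,15,17}
((R \ Q) ∩ ((R ∩ P) ∩ Q)) ∪ (P ∩ R) = {3,10,11,14,15,17}
|((R \ Q) ∩ ((R ∩ P) ∩ Q)) ∪ (P ∩ R)| = 6

6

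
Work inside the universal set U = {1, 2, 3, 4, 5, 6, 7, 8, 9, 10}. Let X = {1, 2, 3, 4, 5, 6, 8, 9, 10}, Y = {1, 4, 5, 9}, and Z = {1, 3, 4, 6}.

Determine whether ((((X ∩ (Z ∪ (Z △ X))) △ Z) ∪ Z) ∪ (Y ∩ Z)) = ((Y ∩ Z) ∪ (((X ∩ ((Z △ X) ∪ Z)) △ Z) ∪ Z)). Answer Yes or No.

Z △ X = {2, 5, 8, 9, 10}
Z ∪ (Z △ X) = {1, 2, 3, 4, 5, 6, 8, 9, 10}
X ∩ (Z ∪ (Z △ X)) = {1, 2, 3, 4, 5, 6, 8, 9, 10}
(X ∩ (Z ∪ (Z △ X))) △ Z = {2, 5, 8, 9, 10}
((X ∩ (Z ∪ (Z △ X))) △ Z) ∪ Z = {1, 2, 3, 4, 5, 6, 8, 9, 10}
Y ∩ Z = {1, 4}
(((X ∩ (Z ∪ (Z △ X))) △ Z) ∪ Z) ∪ (Y ∩ Z) = {1, 2, 3, 4, 5, 6, 8, 9, 10}
(Z △ X) ∪ Z = {1, 2, 3, 4, 5, 6, 8, 9, 10}
X ∩ ((Z △ X) ∪ Z) = {1, 2, 3, 4, 5, 6, 8, 9, 10}
(X ∩ ((Z △ X) ∪ Z)) △ Z = {2, 5, 8, 9, 10}
((X ∩ ((Z △ X) ∪ Z)) △ Z) ∪ Z = {1, 2, 3, 4, 5, 6, 8, 9, 10}
(Y ∩ Z) ∪ (((X ∩ ((Z △ X) ∪ Z)) △ Z) ∪ Z) = {1, 2, 3, 4, 5, 6, 8, 9, 10}
Both equal {1, 2, 3, 4, 5, 6, 8, 9, 10}, so (((X ∩ (Z ∪ (Z △ X))) △ Z) ∪ Z) ∪ (Y ∩ Z) = (Y ∩ Z) ∪ (((X ∩ ((Z △ X) ∪ Z)) △ Z) ∪ Z).

Yes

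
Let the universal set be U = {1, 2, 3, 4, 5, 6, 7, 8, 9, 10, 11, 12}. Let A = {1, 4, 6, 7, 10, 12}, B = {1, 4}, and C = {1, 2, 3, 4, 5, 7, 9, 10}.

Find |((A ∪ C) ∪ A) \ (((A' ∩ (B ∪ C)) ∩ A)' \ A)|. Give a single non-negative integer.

A ∪ C = {1, 2, 3, 4, 5, 6, 7, 9, 10, 12}
(A ∪ C) ∪ A = {1, 2, 3, 4, 5, 6, 7, 9, 10, 12}
A' = {2, 3, 5, 8, 9, 11}
B ∪ C = {1, 2, 3, 4, 5, 7, 9, 10}
A' ∩ (B ∪ C) = {2, 3, 5, 9}
(A' ∩ (B ∪ C)) ∩ A = {}
((A' ∩ (B ∪ C)) ∩ A)' = {1, 2, 3, 4, 5, 6, 7, 8, 9, 10, 11, 12}
((A' ∩ (B ∪ C)) ∩ A)' \ A = {2, 3, 5, 8, 9, 11}
((A ∪ C) ∪ A) \ (((A' ∩ (B ∪ C)) ∩ A)' \ A) = {1, 4, 6, 7, 10, 12}
|((A ∪ C) ∪ A) \ (((A' ∩ (B ∪ C)) ∩ A)' \ A)| = 6

6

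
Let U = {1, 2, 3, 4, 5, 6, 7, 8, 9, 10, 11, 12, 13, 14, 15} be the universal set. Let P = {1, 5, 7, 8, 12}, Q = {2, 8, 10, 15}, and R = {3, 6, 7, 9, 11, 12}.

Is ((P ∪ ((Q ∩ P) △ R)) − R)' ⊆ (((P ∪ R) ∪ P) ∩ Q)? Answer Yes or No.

No

Q ∩ P = {8}
(Q ∩ P) △ R = {3, 6, 7, 8, 9, 11, 12}
P ∪ ((Q ∩ P) △ R) = {1, 3, 5, 6, 7, 8, 9, 11, 12}
(P ∪ ((Q ∩ P) △ R)) − R = {1, 5, 8}
((P ∪ ((Q ∩ P) △ R)) − R)' = {2, 3, 4, 6, 7, 9, 10, 11, 12, 13, 14, 15}
P ∪ R = {1, 3, 5, 6, 7, 8, 9, 11, 12}
(P ∪ R) ∪ P = {1, 3, 5, 6, 7, 8, 9, 11, 12}
((P ∪ R) ∪ P) ∩ Q = {8}
2 ∈ ((P ∪ ((Q ∩ P) △ R)) − R)' but 2 ∉ ((P ∪ R) ∪ P) ∩ Q, so the inclusion fails.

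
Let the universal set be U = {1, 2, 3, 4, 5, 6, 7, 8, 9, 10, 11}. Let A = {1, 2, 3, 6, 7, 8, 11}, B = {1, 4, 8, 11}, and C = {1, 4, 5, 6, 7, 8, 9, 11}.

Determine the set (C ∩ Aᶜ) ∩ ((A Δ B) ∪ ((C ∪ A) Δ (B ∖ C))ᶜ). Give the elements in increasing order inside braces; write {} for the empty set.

{4}

Aᶜ = {4, 5, 9, 10}
C ∩ Aᶜ = {4, 5, 9}
A Δ B = {2, 3, 4, 6, 7}
C ∪ A = {1, 2, 3, 4, 5, 6, 7, 8, 9, 11}
B ∖ C = {}
(C ∪ A) Δ (B ∖ C) = {1, 2, 3, 4, 5, 6, 7, 8, 9, 11}
((C ∪ A) Δ (B ∖ C))ᶜ = {10}
(A Δ B) ∪ ((C ∪ A) Δ (B ∖ C))ᶜ = {2, 3, 4, 6, 7, 10}
(C ∩ Aᶜ) ∩ ((A Δ B) ∪ ((C ∪ A) Δ (B ∖ C))ᶜ) = {4}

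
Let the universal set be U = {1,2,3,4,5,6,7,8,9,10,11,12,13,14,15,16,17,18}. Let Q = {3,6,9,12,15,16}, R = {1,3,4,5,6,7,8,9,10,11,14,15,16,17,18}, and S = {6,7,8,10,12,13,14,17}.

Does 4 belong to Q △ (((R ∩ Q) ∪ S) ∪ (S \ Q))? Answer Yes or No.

No

4 ∈ R and 4 ∉ Q, so 4 ∉ R ∩ Q
4 ∉ (R ∩ Q) and 4 ∉ S, so 4 ∉ (R ∩ Q) ∪ S
4 ∉ S and 4 ∉ Q, so 4 ∉ S \ Q
4 ∉ ((R ∩ Q) ∪ S) and 4 ∉ (S \ Q), so 4 ∉ ((R ∩ Q) ∪ S) ∪ (S \ Q)
4 ∉ Q and 4 ∉ (((R ∩ Q) ∪ S) ∪ (S \ Q)), so 4 ∉ Q △ (((R ∩ Q) ∪ S) ∪ (S \ Q))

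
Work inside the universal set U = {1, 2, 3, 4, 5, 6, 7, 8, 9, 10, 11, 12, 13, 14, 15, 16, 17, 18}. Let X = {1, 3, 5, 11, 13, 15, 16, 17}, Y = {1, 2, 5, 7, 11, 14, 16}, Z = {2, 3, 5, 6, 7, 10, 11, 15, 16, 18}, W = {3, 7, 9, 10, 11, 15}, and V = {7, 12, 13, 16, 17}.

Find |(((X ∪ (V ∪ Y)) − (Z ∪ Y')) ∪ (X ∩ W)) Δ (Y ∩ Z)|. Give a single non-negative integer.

V ∪ Y = {1, 2, 5, 7, 11, 12, 13, 14, 16, 17}
X ∪ (V ∪ Y) = {1, 2, 3, 5, 7, 11, 12, 13, 14, 15, 16, 17}
Y' = {3, 4, 6, 8, 9, 10, 12, 13, 15, 17, 18}
Z ∪ Y' = {2, 3, 4, 5, 6, 7, 8, 9, 10, 11, 12, 13, 15, 16, 17, 18}
(X ∪ (V ∪ Y)) − (Z ∪ Y') = {1, 14}
X ∩ W = {3, 11, 15}
((X ∪ (V ∪ Y)) − (Z ∪ Y')) ∪ (X ∩ W) = {1, 3, 11, 14, 15}
Y ∩ Z = {2, 5, 7, 11, 16}
(((X ∪ (V ∪ Y)) − (Z ∪ Y')) ∪ (X ∩ W)) Δ (Y ∩ Z) = {1, 2, 3, 5, 7, 14, 15, 16}
|(((X ∪ (V ∪ Y)) − (Z ∪ Y')) ∪ (X ∩ W)) Δ (Y ∩ Z)| = 8

8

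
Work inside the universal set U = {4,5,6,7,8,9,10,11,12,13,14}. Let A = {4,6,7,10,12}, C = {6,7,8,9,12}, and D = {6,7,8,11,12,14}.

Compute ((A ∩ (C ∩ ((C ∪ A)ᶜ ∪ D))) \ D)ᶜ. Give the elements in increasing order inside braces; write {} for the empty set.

C ∪ A = {4,6,7,8,9,10,12}
(C ∪ A)ᶜ = {5,11,13,14}
(C ∪ A)ᶜ ∪ D = {5,6,7,8,11,12,13,14}
C ∩ ((C ∪ A)ᶜ ∪ D) = {6,7,8,12}
A ∩ (C ∩ ((C ∪ A)ᶜ ∪ D)) = {6,7,12}
(A ∩ (C ∩ ((C ∪ A)ᶜ ∪ D))) \ D = {}
((A ∩ (C ∩ ((C ∪ A)ᶜ ∪ D))) \ D)ᶜ = {4,5,6,7,8,9,10,11,12,13,14}

{4,5,6,7,8,9,10,11,12,13,14}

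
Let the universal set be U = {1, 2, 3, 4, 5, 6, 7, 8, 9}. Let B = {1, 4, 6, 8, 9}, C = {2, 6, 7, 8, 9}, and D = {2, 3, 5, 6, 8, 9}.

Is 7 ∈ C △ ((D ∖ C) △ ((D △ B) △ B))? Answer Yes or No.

7 ∉ D and 7 ∈ C, so 7 ∉ D ∖ C
7 ∉ D and 7 ∉ B, so 7 ∉ D △ B
7 ∉ (D △ B) and 7 ∉ B, so 7 ∉ (D △ B) △ B
7 ∉ (D ∖ C) and 7 ∉ ((D △ B) △ B), so 7 ∉ (D ∖ C) △ ((D △ B) △ B)
7 ∈ C and 7 ∉ ((D ∖ C) △ ((D △ B) △ B)), so 7 ∈ C △ ((D ∖ C) △ ((D △ B) △ B))

Yes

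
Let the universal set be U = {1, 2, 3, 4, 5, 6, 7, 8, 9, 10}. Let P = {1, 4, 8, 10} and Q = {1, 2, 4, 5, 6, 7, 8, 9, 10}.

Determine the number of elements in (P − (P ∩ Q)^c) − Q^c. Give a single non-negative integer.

4

P ∩ Q = {1, 4, 8, 10}
(P ∩ Q)^c = {2, 3, 5, 6, 7, 9}
P − (P ∩ Q)^c = {1, 4, 8, 10}
Q^c = {3}
(P − (P ∩ Q)^c) − Q^c = {1, 4, 8, 10}
|(P − (P ∩ Q)^c) − Q^c| = 4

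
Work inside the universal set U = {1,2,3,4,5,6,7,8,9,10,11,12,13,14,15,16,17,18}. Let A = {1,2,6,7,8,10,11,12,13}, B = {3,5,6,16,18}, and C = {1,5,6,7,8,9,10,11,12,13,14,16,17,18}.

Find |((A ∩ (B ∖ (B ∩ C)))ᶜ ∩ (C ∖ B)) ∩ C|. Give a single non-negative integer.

B ∩ C = {5,6,16,18}
B ∖ (B ∩ C) = {3}
A ∩ (B ∖ (B ∩ C)) = {}
(A ∩ (B ∖ (B ∩ C)))ᶜ = {1,2,3,4,5,6,7,8,9,10,11,12,13,14,15,16,17,18}
C ∖ B = {1,7,8,9,10,11,12,13,14,17}
(A ∩ (B ∖ (B ∩ C)))ᶜ ∩ (C ∖ B) = {1,7,8,9,10,11,12,13,14,17}
((A ∩ (B ∖ (B ∩ C)))ᶜ ∩ (C ∖ B)) ∩ C = {1,7,8,9,10,11,12,13,14,17}
|((A ∩ (B ∖ (B ∩ C)))ᶜ ∩ (C ∖ B)) ∩ C| = 10

10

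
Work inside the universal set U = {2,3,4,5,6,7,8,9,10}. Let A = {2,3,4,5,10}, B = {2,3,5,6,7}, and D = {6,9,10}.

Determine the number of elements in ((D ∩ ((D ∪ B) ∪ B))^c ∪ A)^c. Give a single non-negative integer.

2

D ∪ B = {2,3,5,6,7,9,10}
(D ∪ B) ∪ B = {2,3,5,6,7,9,10}
D ∩ ((D ∪ B) ∪ B) = {6,9,10}
(D ∩ ((D ∪ B) ∪ B))^c = {2,3,4,5,7,8}
(D ∩ ((D ∪ B) ∪ B))^c ∪ A = {2,3,4,5,7,8,10}
((D ∩ ((D ∪ B) ∪ B))^c ∪ A)^c = {6,9}
|((D ∩ ((D ∪ B) ∪ B))^c ∪ A)^c| = 2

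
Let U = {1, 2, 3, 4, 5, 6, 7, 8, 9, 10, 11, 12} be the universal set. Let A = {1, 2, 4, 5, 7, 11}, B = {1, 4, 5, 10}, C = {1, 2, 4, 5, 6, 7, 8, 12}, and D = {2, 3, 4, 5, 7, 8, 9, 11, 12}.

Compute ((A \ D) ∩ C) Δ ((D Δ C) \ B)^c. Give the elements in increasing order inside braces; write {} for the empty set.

{2, 4, 5, 7, 8, 10, 12}

A \ D = {1}
(A \ D) ∩ C = {1}
D Δ C = {1, 3, 6, 9, 11}
(D Δ C) \ B = {3, 6, 9, 11}
((D Δ C) \ B)^c = {1, 2, 4, 5, 7, 8, 10, 12}
((A \ D) ∩ C) Δ ((D Δ C) \ B)^c = {2, 4, 5, 7, 8, 10, 12}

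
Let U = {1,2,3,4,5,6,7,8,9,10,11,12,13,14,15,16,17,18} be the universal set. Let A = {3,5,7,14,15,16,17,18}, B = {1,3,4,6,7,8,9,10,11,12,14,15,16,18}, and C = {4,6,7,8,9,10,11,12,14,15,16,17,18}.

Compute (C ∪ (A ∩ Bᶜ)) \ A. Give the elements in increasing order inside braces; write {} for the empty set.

Bᶜ = {2,5,13,17}
A ∩ Bᶜ = {5,17}
C ∪ (A ∩ Bᶜ) = {4,5,6,7,8,9,10,11,12,14,15,16,17,18}
(C ∪ (A ∩ Bᶜ)) \ A = {4,6,8,9,10,11,12}

{4,6,8,9,10,11,12}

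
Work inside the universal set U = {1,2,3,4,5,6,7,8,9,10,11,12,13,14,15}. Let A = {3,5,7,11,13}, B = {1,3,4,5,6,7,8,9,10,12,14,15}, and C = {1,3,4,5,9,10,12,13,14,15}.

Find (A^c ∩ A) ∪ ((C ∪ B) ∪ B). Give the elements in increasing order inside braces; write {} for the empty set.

A^c = {1,2,4,6,8,9,10,12,14,15}
A^c ∩ A = {}
C ∪ B = {1,3,4,5,6,7,8,9,10,12,13,14,15}
(C ∪ B) ∪ B = {1,3,4,5,6,7,8,9,10,12,13,14,15}
(A^c ∩ A) ∪ ((C ∪ B) ∪ B) = {1,3,4,5,6,7,8,9,10,12,13,14,15}

{1,3,4,5,6,7,8,9,10,12,13,14,15}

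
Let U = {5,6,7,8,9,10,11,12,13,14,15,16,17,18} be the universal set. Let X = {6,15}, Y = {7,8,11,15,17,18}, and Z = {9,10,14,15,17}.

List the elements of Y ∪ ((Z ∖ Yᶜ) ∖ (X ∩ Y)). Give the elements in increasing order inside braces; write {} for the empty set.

Yᶜ = {5,6,9,10,12,13,14,16}
Z ∖ Yᶜ = {15,17}
X ∩ Y = {15}
(Z ∖ Yᶜ) ∖ (X ∩ Y) = {17}
Y ∪ ((Z ∖ Yᶜ) ∖ (X ∩ Y)) = {7,8,11,15,17,18}

{7,8,11,15,17,18}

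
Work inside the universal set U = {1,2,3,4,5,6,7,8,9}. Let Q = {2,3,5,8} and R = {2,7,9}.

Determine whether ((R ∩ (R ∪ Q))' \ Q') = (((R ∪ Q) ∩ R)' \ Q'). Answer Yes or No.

Yes

R ∪ Q = {2,3,5,7,8,9}
R ∩ (R ∪ Q) = {2,7,9}
(R ∩ (R ∪ Q))' = {1,3,4,5,6,8}
Q' = {1,4,6,7,9}
(R ∩ (R ∪ Q))' \ Q' = {3,5,8}
(R ∪ Q) ∩ R = {2,7,9}
((R ∪ Q) ∩ R)' = {1,3,4,5,6,8}
((R ∪ Q) ∩ R)' \ Q' = {3,5,8}
Both equal {3,5,8}, so (R ∩ (R ∪ Q))' \ Q' = ((R ∪ Q) ∩ R)' \ Q'.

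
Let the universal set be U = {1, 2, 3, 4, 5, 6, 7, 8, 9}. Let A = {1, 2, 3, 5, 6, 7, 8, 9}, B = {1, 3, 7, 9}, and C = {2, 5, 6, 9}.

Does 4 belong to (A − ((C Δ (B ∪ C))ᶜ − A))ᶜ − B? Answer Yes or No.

4 ∉ B and 4 ∉ C, so 4 ∉ B ∪ C
4 ∉ C and 4 ∉ (B ∪ C), so 4 ∉ C Δ (B ∪ C)
4 ∈ (C Δ (B ∪ C))ᶜ since 4 ∉ (C Δ (B ∪ C))
4 ∈ (C Δ (B ∪ C))ᶜ and 4 ∉ A, so 4 ∈ (C Δ (B ∪ C))ᶜ − A
4 ∉ A and 4 ∈ ((C Δ (B ∪ C))ᶜ − A), so 4 ∉ A − ((C Δ (B ∪ C))ᶜ − A)
4 ∈ (A − ((C Δ (B ∪ C))ᶜ − A))ᶜ since 4 ∉ (A − ((C Δ (B ∪ C))ᶜ − A))
4 ∈ (A − ((C Δ (B ∪ C))ᶜ − A))ᶜ and 4 ∉ B, so 4 ∈ (A − ((C Δ (B ∪ C))ᶜ − A))ᶜ − B

Yes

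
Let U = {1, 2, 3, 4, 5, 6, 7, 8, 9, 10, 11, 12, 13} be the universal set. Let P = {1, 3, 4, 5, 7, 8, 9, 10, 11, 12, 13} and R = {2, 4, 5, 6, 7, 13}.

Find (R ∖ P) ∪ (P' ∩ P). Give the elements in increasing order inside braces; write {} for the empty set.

{2, 6}

R ∖ P = {2, 6}
P' = {2, 6}
P' ∩ P = {}
(R ∖ P) ∪ (P' ∩ P) = {2, 6}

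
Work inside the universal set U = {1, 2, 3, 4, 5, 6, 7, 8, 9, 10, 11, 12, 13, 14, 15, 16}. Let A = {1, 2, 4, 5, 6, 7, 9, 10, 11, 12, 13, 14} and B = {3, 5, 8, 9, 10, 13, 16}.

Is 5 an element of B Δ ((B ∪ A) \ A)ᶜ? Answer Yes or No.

5 ∈ B and 5 ∈ A, so 5 ∈ B ∪ A
5 ∈ (B ∪ A) and 5 ∈ A, so 5 ∉ (B ∪ A) \ A
5 ∈ ((B ∪ A) \ A)ᶜ since 5 ∉ ((B ∪ A) \ A)
5 ∈ B and 5 ∈ ((B ∪ A) \ A)ᶜ, so 5 ∉ B Δ ((B ∪ A) \ A)ᶜ

No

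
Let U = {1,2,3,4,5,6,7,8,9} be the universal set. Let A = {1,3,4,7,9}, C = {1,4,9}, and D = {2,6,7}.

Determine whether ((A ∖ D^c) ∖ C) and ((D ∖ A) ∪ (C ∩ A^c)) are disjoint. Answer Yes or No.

D^c = {1,3,4,5,8,9}
A ∖ D^c = {7}
(A ∖ D^c) ∖ C = {7}
D ∖ A = {2,6}
A^c = {2,5,6,8}
C ∩ A^c = {}
(D ∖ A) ∪ (C ∩ A^c) = {2,6}
{7} and {2,6} share no elements.

Yes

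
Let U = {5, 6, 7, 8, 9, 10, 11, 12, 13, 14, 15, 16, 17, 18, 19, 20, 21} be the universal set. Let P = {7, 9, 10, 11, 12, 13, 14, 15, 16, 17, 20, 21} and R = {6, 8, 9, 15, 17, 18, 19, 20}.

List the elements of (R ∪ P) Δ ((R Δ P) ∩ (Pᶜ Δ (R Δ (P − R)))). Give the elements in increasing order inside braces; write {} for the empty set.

{6, 8, 9, 15, 17, 18, 19, 20}

R ∪ P = {6, 7, 8, 9, 10, 11, 12, 13, 14, 15, 16, 17, 18, 19, 20, 21}
R Δ P = {6, 7, 8, 10, 11, 12, 13, 14, 16, 18, 19, 21}
Pᶜ = {5, 6, 8, 18, 19}
P − R = {7, 10, 11, 12, 13, 14, 16, 21}
R Δ (P − R) = {6, 7, 8, 9, 10, 11, 12, 13, 14, 15, 16, 17, 18, 19, 20, 21}
Pᶜ Δ (R Δ (P − R)) = {5, 7, 9, 10, 11, 12, 13, 14, 15, 16, 17, 20, 21}
(R Δ P) ∩ (Pᶜ Δ (R Δ (P − R))) = {7, 10, 11, 12, 13, 14, 16, 21}
(R ∪ P) Δ ((R Δ P) ∩ (Pᶜ Δ (R Δ (P − R)))) = {6, 8, 9, 15, 17, 18, 19, 20}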